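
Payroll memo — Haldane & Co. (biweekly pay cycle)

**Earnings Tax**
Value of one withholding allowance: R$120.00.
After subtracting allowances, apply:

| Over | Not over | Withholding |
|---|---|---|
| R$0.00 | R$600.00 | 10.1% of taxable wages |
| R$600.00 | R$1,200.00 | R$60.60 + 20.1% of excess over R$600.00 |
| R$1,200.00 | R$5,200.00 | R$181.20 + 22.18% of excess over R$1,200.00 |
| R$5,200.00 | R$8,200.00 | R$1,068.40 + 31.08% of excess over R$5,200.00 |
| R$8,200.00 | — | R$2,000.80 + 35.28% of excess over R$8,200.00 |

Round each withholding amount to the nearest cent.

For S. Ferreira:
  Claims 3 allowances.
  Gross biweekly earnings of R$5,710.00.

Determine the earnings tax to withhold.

Earnings Tax: taxable = R$5,710.00 − 3×R$120.00 = R$5,350.00
  R$1,068.40 + 31.08% × (R$5,350.00 − R$5,200.00) = R$1,068.40 + 31.08% × R$150.00 = R$1,115.02

R$1,115.02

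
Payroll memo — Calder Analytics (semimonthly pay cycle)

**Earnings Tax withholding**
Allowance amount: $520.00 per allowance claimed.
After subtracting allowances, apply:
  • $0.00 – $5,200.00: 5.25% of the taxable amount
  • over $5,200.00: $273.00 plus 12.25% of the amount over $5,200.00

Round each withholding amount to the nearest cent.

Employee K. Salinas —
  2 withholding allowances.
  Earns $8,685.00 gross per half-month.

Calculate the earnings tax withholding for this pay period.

Earnings Tax: taxable = $8,685.00 − 2×$520.00 = $7,645.00
  $273.00 + 12.25% × ($7,645.00 − $5,200.00) = $273.00 + 12.25% × $2,445.00 = $572.51

$572.51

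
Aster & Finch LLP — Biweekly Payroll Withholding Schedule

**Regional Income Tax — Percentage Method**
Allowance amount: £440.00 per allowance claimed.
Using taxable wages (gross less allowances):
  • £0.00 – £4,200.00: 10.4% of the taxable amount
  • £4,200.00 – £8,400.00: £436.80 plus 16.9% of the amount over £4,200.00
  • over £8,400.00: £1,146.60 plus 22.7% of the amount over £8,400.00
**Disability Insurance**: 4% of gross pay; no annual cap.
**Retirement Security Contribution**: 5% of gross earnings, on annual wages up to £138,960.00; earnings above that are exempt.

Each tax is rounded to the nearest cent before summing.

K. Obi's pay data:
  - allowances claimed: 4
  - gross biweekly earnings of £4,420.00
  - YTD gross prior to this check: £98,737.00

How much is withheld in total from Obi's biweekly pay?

Regional Income Tax: taxable = £4,420.00 − 4×£440.00 = £2,660.00
  10.4% × £2,660.00 = £276.64
Disability Insurance: 4% × £4,420.00 = £176.80
Retirement Security Contribution: 5% × £4,420.00 = £221.00
Total: £276.64 + £176.80 + £221.00 = £674.44

£674.44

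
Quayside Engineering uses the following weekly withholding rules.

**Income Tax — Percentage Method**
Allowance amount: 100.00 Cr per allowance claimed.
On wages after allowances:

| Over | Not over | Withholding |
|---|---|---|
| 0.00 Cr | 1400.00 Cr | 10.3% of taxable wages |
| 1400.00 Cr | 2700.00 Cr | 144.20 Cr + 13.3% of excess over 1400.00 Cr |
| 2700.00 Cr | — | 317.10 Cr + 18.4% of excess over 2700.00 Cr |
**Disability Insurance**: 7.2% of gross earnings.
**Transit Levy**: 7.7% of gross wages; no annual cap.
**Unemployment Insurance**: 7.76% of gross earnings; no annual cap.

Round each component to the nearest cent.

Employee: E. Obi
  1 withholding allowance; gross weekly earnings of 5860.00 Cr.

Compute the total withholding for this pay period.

2208.02 Cr

Income Tax: taxable = 5860.00 Cr − 1×100.00 Cr = 5760.00 Cr
  317.10 Cr + 18.4% × (5760.00 Cr − 2700.00 Cr) = 317.10 Cr + 18.4% × 3060.00 Cr = 880.14 Cr
Disability Insurance: 7.2% × 5860.00 Cr = 421.92 Cr
Transit Levy: 7.7% × 5860.00 Cr = 451.22 Cr
Unemployment Insurance: 7.76% × 5860.00 Cr = 454.74 Cr
Total: 880.14 Cr + 421.92 Cr + 451.22 Cr + 454.74 Cr = 2208.02 Cr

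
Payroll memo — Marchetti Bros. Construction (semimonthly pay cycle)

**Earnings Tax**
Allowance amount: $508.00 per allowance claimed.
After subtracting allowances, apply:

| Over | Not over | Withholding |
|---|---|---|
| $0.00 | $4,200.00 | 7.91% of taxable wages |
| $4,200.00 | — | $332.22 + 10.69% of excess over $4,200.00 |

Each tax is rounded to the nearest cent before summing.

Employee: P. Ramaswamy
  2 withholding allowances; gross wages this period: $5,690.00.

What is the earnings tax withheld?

$382.89

Earnings Tax: taxable = $5,690.00 − 2×$508.00 = $4,674.00
  $332.22 + 10.69% × ($4,674.00 − $4,200.00) = $332.22 + 10.69% × $474.00 = $382.89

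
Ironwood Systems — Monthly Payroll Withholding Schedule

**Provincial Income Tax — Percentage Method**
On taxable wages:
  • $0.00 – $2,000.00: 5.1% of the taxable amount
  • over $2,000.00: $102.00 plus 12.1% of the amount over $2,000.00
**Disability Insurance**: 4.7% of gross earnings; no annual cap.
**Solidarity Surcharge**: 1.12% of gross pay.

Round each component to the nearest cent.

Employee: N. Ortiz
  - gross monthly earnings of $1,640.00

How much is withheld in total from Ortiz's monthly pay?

Provincial Income Tax: taxable = $1,640.00
  5.1% × $1,640.00 = $83.64
Disability Insurance: 4.7% × $1,640.00 = $77.08
Solidarity Surcharge: 1.12% × $1,640.00 = $18.37
Total: $83.64 + $77.08 + $18.37 = $179.09

$179.09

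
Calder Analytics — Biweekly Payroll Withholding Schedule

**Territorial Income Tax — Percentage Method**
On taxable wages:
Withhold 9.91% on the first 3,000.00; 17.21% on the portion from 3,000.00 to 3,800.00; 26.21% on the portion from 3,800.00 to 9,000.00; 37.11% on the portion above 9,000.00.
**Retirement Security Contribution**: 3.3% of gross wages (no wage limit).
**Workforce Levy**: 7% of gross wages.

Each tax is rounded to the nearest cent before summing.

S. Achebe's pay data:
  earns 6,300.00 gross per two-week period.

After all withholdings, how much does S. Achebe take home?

Territorial Income Tax: taxable = 6,300.00
  434.98 + 26.21% × (6,300.00 − 3,800.00) = 434.98 + 26.21% × 2,500.00 = 1,090.23
Retirement Security Contribution: 3.3% × 6,300.00 = 207.90
Workforce Levy: 7% × 6,300.00 = 441.00
Total withheld: 1,090.23 + 207.90 + 441.00 = 1,739.13
Net pay: 6,300.00 − 1,739.13 = 4,560.87

4,560.87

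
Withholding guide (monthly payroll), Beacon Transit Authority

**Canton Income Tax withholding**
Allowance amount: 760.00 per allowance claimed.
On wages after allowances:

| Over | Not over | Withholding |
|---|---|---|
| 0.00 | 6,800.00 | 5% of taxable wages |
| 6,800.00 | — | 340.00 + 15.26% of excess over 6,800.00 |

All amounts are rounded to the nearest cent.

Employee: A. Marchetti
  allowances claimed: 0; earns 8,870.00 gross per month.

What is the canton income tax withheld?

Canton Income Tax: taxable = 8,870.00
  340.00 + 15.26% × (8,870.00 − 6,800.00) = 340.00 + 15.26% × 2,070.00 = 655.88

655.88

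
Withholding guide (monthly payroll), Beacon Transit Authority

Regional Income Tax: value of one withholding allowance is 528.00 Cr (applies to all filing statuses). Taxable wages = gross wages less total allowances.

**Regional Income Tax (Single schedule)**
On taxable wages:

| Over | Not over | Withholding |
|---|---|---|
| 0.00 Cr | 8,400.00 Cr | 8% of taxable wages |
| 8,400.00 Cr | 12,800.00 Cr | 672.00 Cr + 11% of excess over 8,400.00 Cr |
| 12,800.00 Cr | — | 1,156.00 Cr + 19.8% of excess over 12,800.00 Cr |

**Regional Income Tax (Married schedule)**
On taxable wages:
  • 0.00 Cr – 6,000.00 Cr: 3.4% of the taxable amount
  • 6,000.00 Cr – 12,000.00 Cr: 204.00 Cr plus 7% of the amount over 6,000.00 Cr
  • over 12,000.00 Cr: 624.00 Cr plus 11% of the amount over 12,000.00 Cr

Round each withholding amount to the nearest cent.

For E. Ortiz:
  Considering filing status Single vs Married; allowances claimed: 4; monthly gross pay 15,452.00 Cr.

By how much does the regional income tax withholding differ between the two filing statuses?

491.52 Cr

Regional Income Tax (Single): taxable = 15,452.00 Cr − 4×528.00 Cr = 13,340.00 Cr
  1,156.00 Cr + 19.8% × (13,340.00 Cr − 12,800.00 Cr) = 1,156.00 Cr + 19.8% × 540.00 Cr = 1,262.92 Cr
Regional Income Tax (Married): taxable = 15,452.00 Cr − 4×528.00 Cr = 13,340.00 Cr
  624.00 Cr + 11% × (13,340.00 Cr − 12,000.00 Cr) = 624.00 Cr + 11% × 1,340.00 Cr = 771.40 Cr
Difference: |1,262.92 Cr − 771.40 Cr| = 491.52 Cr (higher under Single)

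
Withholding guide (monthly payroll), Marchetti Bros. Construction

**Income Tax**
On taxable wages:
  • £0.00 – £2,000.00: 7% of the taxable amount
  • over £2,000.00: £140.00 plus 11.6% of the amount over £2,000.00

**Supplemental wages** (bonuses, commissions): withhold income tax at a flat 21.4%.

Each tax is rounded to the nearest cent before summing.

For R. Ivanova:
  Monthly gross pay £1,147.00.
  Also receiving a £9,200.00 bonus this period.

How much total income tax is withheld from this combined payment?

£2,049.09

Income Tax: taxable = £1,147.00
  7% × £1,147.00 = £80.29
Supplemental (21.4% flat on bonus): 21.4% × £9,200.00 = £1,968.80
Total income tax: £80.29 + £1,968.80 = £2,049.09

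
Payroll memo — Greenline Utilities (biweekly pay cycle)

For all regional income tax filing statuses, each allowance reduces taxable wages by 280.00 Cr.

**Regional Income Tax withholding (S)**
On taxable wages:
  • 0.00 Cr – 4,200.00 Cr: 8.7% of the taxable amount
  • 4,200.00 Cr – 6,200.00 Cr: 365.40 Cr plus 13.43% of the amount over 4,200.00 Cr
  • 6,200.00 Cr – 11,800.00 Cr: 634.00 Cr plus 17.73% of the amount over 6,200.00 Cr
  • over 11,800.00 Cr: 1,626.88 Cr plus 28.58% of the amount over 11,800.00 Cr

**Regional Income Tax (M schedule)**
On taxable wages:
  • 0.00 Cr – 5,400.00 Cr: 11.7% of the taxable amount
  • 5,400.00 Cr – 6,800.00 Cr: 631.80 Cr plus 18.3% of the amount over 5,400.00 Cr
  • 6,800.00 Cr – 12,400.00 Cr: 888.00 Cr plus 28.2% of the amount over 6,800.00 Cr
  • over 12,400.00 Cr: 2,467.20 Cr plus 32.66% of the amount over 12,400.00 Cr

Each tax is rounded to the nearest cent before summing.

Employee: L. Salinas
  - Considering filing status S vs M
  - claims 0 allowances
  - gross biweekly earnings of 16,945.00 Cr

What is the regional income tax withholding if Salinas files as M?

3,951.60 Cr

Regional Income Tax (M): taxable = 16,945.00 Cr
  2,467.20 Cr + 32.66% × (16,945.00 Cr − 12,400.00 Cr) = 2,467.20 Cr + 32.66% × 4,545.00 Cr = 3,951.60 Cr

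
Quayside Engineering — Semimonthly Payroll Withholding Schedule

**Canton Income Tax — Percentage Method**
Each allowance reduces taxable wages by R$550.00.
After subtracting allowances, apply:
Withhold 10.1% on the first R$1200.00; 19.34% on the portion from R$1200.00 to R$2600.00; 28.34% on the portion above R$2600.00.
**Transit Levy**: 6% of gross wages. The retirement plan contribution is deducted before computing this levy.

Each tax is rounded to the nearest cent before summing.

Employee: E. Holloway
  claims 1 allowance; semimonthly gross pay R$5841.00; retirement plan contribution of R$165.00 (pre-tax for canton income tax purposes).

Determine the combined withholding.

R$1448.39

Canton Income Tax: taxable = R$5841.00 − R$165.00 − 1×R$550.00 = R$5126.00
  R$391.96 + 28.34% × (R$5126.00 − R$2600.00) = R$391.96 + 28.34% × R$2526.00 = R$1107.83
Transit Levy: 6% × R$5676.00 = R$340.56
Total: R$1107.83 + R$340.56 = R$1448.39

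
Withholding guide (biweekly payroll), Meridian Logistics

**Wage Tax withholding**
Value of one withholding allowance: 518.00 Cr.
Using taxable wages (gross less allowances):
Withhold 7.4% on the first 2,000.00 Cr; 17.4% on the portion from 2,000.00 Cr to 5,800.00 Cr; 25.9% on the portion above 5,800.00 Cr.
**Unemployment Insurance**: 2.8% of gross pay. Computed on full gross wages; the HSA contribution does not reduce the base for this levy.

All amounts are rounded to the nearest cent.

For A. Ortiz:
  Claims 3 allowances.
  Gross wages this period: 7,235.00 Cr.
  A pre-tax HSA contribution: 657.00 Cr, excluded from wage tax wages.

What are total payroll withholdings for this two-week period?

876.76 Cr

Wage Tax: taxable = 7,235.00 Cr − 657.00 Cr − 3×518.00 Cr = 5,024.00 Cr
  148.00 Cr + 17.4% × (5,024.00 Cr − 2,000.00 Cr) = 148.00 Cr + 17.4% × 3,024.00 Cr = 674.18 Cr
Unemployment Insurance: 2.8% × 7,235.00 Cr = 202.58 Cr
Total: 674.18 Cr + 202.58 Cr = 876.76 Cr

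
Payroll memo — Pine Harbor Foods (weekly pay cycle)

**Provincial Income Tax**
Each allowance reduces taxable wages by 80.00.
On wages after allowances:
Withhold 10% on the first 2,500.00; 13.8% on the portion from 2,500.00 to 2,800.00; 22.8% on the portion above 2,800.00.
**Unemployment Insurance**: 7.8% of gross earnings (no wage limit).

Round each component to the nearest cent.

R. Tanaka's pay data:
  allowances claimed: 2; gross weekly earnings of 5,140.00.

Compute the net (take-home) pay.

3,950.64

Provincial Income Tax: taxable = 5,140.00 − 2×80.00 = 4,980.00
  291.40 + 22.8% × (4,980.00 − 2,800.00) = 291.40 + 22.8% × 2,180.00 = 788.44
Unemployment Insurance: 7.8% × 5,140.00 = 400.92
Total withheld: 788.44 + 400.92 = 1,189.36
Net pay: 5,140.00 − 1,189.36 = 3,950.64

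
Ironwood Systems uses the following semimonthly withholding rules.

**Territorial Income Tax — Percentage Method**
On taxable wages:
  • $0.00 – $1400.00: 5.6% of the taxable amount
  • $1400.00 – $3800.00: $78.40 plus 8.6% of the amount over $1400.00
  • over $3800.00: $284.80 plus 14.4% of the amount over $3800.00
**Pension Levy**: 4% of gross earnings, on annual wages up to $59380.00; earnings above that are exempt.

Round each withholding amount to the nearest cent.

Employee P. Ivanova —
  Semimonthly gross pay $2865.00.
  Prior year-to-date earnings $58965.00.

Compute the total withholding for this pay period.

$220.99

Territorial Income Tax: taxable = $2865.00
  $78.40 + 8.6% × ($2865.00 − $1400.00) = $78.40 + 8.6% × $1465.00 = $204.39
Pension Levy: cap $59380.00 − YTD $58965.00 = $415.00 subject; 4% × $415.00 = $16.60
Total: $204.39 + $16.60 = $220.99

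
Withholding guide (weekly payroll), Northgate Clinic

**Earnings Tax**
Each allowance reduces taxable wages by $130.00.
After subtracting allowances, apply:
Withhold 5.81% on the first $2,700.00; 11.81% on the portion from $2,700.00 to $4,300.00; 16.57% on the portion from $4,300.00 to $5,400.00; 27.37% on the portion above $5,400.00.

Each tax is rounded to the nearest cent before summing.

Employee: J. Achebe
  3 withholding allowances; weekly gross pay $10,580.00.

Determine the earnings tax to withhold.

$1,839.12

Earnings Tax: taxable = $10,580.00 − 3×$130.00 = $10,190.00
  $528.10 + 27.37% × ($10,190.00 − $5,400.00) = $528.10 + 27.37% × $4,790.00 = $1,839.12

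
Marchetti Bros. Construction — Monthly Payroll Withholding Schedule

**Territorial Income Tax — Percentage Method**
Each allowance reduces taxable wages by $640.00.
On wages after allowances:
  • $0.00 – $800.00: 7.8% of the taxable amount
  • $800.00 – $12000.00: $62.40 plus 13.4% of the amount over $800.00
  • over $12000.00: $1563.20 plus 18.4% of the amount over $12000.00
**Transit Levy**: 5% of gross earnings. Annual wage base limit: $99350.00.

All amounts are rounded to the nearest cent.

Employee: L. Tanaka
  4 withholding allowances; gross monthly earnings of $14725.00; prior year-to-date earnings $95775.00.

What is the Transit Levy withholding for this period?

$178.75

Transit Levy: cap $99350.00 − YTD $95775.00 = $3575.00 subject; 5% × $3575.00 = $178.75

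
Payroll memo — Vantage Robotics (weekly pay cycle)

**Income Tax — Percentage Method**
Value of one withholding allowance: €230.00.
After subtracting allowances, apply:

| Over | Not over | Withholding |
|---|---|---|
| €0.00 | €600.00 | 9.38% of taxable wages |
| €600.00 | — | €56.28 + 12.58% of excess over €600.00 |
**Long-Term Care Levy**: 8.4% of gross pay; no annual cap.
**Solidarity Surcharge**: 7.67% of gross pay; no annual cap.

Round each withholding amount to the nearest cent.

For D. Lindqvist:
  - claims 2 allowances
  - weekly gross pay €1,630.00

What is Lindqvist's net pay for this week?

€1,240.07

Income Tax: taxable = €1,630.00 − 2×€230.00 = €1,170.00
  €56.28 + 12.58% × (€1,170.00 − €600.00) = €56.28 + 12.58% × €570.00 = €127.99
Long-Term Care Levy: 8.4% × €1,630.00 = €136.92
Solidarity Surcharge: 7.67% × €1,630.00 = €125.02
Total withheld: €127.99 + €136.92 + €125.02 = €389.93
Net pay: €1,630.00 − €389.93 = €1,240.07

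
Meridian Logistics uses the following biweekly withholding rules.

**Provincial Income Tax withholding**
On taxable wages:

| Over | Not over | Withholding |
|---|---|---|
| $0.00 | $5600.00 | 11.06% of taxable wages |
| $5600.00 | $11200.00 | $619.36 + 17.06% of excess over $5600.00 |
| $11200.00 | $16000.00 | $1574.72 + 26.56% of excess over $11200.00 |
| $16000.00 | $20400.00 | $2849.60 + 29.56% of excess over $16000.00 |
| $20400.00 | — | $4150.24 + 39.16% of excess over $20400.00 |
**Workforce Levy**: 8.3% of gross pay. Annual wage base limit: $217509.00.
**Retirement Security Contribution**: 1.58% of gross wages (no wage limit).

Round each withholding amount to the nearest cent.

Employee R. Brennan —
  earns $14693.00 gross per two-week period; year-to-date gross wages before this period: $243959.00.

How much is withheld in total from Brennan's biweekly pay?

$2734.61

Provincial Income Tax: taxable = $14693.00
  $1574.72 + 26.56% × ($14693.00 − $11200.00) = $1574.72 + 26.56% × $3493.00 = $2502.46
Workforce Levy: YTD $243959.00 ≥ cap $217509.00 → $0.00
Retirement Security Contribution: 1.58% × $14693.00 = $232.15
Total: $2502.46 + $0.00 + $232.15 = $2734.61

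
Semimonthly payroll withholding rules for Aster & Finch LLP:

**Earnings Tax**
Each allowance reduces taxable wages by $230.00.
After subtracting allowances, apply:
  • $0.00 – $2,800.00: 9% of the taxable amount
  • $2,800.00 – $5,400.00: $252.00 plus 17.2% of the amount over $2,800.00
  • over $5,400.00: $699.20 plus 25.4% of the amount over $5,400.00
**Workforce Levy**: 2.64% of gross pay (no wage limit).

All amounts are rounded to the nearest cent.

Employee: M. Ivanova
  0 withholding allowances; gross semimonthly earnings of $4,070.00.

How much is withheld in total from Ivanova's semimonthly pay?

$577.89

Earnings Tax: taxable = $4,070.00
  $252.00 + 17.2% × ($4,070.00 − $2,800.00) = $252.00 + 17.2% × $1,270.00 = $470.44
Workforce Levy: 2.64% × $4,070.00 = $107.45
Total: $470.44 + $107.45 = $577.89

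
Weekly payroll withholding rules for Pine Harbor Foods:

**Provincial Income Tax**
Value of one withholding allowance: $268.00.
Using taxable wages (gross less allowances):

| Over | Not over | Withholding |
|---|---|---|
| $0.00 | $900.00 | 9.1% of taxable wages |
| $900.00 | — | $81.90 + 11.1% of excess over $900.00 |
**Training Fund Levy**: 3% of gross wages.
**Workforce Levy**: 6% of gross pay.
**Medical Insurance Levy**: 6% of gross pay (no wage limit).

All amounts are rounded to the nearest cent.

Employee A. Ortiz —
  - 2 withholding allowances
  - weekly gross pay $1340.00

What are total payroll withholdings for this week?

Provincial Income Tax: taxable = $1340.00 − 2×$268.00 = $804.00
  9.1% × $804.00 = $73.16
Training Fund Levy: 3% × $1340.00 = $40.20
Workforce Levy: 6% × $1340.00 = $80.40
Medical Insurance Levy: 6% × $1340.00 = $80.40
Total: $73.16 + $40.20 + $80.40 + $80.40 = $274.16

$274.16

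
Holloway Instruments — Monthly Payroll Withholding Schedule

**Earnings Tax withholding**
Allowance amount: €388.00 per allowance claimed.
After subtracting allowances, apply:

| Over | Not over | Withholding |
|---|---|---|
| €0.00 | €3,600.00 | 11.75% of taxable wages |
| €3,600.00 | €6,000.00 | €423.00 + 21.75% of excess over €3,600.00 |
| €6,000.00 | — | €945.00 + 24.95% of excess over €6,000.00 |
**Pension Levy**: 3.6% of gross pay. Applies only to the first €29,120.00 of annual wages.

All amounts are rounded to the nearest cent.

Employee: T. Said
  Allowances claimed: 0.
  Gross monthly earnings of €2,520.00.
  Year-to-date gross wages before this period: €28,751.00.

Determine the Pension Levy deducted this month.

€13.28

Pension Levy: cap €29,120.00 − YTD €28,751.00 = €369.00 subject; 3.6% × €369.00 = €13.28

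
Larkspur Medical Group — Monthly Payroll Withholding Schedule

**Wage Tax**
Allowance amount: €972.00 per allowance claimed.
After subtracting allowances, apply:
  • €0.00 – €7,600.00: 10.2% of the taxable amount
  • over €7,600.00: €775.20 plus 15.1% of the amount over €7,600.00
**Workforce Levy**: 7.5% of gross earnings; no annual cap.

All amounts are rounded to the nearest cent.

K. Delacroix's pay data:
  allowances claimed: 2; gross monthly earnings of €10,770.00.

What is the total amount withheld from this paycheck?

Wage Tax: taxable = €10,770.00 − 2×€972.00 = €8,826.00
  €775.20 + 15.1% × (€8,826.00 − €7,600.00) = €775.20 + 15.1% × €1,226.00 = €960.33
Workforce Levy: 7.5% × €10,770.00 = €807.75
Total: €960.33 + €807.75 = €1,768.08

€1,768.08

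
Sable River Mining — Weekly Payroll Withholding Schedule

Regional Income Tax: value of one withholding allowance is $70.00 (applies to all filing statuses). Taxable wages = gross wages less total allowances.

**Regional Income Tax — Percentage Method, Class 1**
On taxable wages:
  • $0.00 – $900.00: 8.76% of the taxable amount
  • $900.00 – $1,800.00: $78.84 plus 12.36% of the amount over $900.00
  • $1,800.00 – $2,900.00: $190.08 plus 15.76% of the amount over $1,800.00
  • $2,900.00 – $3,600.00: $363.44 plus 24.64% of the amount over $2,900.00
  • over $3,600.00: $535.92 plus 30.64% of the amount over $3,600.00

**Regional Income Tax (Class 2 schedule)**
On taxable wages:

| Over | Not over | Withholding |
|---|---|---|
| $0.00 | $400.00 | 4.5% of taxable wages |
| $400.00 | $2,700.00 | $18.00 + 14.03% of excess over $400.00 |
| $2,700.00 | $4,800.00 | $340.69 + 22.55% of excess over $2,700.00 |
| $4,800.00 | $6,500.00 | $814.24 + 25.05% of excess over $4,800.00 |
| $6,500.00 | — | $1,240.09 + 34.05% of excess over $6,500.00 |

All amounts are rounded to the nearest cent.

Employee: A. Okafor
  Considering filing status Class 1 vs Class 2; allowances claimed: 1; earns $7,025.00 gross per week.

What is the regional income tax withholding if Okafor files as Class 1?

Regional Income Tax (Class 1): taxable = $7,025.00 − 1×$70.00 = $6,955.00
  $535.92 + 30.64% × ($6,955.00 − $3,600.00) = $535.92 + 30.64% × $3,355.00 = $1,563.89

$1,563.89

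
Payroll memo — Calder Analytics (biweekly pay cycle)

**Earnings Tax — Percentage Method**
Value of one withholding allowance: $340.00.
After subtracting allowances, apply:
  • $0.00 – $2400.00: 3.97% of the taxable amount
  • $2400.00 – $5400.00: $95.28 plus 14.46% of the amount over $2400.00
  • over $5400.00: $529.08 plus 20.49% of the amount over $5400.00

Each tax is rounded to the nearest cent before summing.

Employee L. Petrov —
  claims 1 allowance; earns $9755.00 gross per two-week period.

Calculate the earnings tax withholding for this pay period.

Earnings Tax: taxable = $9755.00 − 1×$340.00 = $9415.00
  $529.08 + 20.49% × ($9415.00 − $5400.00) = $529.08 + 20.49% × $4015.00 = $1351.75

$1351.75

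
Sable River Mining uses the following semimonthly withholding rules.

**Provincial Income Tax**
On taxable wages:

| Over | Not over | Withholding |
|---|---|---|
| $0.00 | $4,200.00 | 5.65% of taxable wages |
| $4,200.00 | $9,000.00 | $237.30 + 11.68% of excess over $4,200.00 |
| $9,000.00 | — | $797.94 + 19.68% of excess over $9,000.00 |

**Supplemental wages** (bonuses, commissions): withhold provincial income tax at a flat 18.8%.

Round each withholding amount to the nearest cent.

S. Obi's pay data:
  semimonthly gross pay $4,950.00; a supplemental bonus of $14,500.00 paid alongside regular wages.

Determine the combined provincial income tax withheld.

Provincial Income Tax: taxable = $4,950.00
  $237.30 + 11.68% × ($4,950.00 − $4,200.00) = $237.30 + 11.68% × $750.00 = $324.90
Supplemental (18.8% flat on bonus): 18.8% × $14,500.00 = $2,726.00
Total provincial income tax: $324.90 + $2,726.00 = $3,050.90

$3,050.90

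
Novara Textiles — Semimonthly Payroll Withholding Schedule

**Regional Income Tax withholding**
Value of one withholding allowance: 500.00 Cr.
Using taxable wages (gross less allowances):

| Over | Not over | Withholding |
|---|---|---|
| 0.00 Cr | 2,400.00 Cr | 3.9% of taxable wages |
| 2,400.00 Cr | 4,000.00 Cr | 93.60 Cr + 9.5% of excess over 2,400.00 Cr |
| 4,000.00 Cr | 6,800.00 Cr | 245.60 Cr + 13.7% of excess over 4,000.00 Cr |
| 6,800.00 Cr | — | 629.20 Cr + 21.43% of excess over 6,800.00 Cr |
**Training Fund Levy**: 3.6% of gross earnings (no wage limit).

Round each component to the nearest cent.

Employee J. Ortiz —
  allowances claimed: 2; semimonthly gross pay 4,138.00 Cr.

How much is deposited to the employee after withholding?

3,825.32 Cr

Regional Income Tax: taxable = 4,138.00 Cr − 2×500.00 Cr = 3,138.00 Cr
  93.60 Cr + 9.5% × (3,138.00 Cr − 2,400.00 Cr) = 93.60 Cr + 9.5% × 738.00 Cr = 163.71 Cr
Training Fund Levy: 3.6% × 4,138.00 Cr = 148.97 Cr
Total withheld: 163.71 Cr + 148.97 Cr = 312.68 Cr
Net pay: 4,138.00 Cr − 312.68 Cr = 3,825.32 Cr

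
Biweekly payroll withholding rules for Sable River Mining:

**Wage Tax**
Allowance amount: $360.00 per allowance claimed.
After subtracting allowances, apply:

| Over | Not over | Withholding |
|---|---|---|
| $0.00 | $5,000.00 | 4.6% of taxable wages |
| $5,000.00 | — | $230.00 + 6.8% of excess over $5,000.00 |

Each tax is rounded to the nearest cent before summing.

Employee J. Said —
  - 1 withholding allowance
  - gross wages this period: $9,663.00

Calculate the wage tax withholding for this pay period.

Wage Tax: taxable = $9,663.00 − 1×$360.00 = $9,303.00
  $230.00 + 6.8% × ($9,303.00 − $5,000.00) = $230.00 + 6.8% × $4,303.00 = $522.60

$522.60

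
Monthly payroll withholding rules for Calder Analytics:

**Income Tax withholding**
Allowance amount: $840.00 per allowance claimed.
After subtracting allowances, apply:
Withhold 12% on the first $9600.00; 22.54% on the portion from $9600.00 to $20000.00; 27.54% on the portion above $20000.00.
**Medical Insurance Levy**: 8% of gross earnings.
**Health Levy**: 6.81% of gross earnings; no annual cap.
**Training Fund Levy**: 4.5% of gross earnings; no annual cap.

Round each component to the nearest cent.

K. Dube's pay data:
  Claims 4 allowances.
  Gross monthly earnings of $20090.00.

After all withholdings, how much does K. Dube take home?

$13451.52

Income Tax: taxable = $20090.00 − 4×$840.00 = $16730.00
  $1152.00 + 22.54% × ($16730.00 − $9600.00) = $1152.00 + 22.54% × $7130.00 = $2759.10
Medical Insurance Levy: 8% × $20090.00 = $1607.20
Health Levy: 6.81% × $20090.00 = $1368.13
Training Fund Levy: 4.5% × $20090.00 = $904.05
Total withheld: $2759.10 + $1607.20 + $1368.13 + $904.05 = $6638.48
Net pay: $20090.00 − $6638.48 = $13451.52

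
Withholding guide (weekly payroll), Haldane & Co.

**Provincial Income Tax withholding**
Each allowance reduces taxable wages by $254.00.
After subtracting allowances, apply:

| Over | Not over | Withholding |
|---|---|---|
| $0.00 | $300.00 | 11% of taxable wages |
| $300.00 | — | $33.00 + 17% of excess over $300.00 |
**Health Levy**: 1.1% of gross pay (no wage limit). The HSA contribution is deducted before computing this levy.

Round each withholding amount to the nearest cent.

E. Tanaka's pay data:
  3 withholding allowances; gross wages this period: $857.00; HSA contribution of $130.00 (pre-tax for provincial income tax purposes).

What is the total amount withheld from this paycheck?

$8.00

Provincial Income Tax: taxable = $857.00 − $130.00 − 3×$254.00 = $-35.00
  Taxable ≤ 0 → $0.00
Health Levy: 1.1% × $727.00 = $8.00
Total: $0.00 + $8.00 = $8.00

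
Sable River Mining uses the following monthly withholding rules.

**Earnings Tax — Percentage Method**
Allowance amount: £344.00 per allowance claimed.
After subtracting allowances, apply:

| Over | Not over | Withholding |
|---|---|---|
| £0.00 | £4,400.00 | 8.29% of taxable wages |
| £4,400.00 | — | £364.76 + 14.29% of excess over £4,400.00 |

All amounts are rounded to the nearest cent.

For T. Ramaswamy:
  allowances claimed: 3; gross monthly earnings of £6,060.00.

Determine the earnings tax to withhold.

£454.50

Earnings Tax: taxable = £6,060.00 − 3×£344.00 = £5,028.00
  £364.76 + 14.29% × (£5,028.00 − £4,400.00) = £364.76 + 14.29% × £628.00 = £454.50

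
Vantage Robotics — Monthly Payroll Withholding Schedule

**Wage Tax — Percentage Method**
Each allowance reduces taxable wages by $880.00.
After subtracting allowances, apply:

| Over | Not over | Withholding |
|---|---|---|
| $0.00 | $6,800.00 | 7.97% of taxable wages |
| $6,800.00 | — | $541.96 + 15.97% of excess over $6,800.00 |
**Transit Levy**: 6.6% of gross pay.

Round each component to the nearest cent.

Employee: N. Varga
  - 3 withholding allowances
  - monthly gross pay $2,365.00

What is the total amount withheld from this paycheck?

$156.09

Wage Tax: taxable = $2,365.00 − 3×$880.00 = $-275.00
  Taxable ≤ 0 → $0.00
Transit Levy: 6.6% × $2,365.00 = $156.09
Total: $0.00 + $156.09 = $156.09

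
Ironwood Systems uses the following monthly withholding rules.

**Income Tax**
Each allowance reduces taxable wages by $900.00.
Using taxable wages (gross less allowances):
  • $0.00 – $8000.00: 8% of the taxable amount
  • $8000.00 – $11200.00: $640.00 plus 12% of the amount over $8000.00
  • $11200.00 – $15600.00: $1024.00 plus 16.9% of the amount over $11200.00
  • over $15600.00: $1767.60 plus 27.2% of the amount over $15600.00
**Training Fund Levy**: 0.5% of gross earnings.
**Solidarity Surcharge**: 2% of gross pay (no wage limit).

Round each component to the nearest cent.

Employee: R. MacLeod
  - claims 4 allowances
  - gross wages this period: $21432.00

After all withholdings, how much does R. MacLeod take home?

$18521.50

Income Tax: taxable = $21432.00 − 4×$900.00 = $17832.00
  $1767.60 + 27.2% × ($17832.00 − $15600.00) = $1767.60 + 27.2% × $2232.00 = $2374.70
Training Fund Levy: 0.5% × $21432.00 = $107.16
Solidarity Surcharge: 2% × $21432.00 = $428.64
Total withheld: $2374.70 + $107.16 + $428.64 = $2910.50
Net pay: $21432.00 − $2910.50 = $18521.50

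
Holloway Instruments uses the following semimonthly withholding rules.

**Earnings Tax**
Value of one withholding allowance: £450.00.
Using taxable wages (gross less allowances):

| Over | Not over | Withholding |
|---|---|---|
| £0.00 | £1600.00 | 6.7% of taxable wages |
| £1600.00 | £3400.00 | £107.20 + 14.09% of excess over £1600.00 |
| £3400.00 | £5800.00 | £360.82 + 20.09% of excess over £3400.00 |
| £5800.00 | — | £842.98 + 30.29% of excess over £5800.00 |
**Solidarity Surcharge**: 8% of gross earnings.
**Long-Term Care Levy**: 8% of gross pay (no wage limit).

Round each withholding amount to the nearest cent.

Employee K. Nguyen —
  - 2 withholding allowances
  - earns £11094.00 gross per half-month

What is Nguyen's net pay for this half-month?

£7145.04

Earnings Tax: taxable = £11094.00 − 2×£450.00 = £10194.00
  £842.98 + 30.29% × (£10194.00 − £5800.00) = £842.98 + 30.29% × £4394.00 = £2173.92
Solidarity Surcharge: 8% × £11094.00 = £887.52
Long-Term Care Levy: 8% × £11094.00 = £887.52
Total withheld: £2173.92 + £887.52 + £887.52 = £3948.96
Net pay: £11094.00 − £3948.96 = £7145.04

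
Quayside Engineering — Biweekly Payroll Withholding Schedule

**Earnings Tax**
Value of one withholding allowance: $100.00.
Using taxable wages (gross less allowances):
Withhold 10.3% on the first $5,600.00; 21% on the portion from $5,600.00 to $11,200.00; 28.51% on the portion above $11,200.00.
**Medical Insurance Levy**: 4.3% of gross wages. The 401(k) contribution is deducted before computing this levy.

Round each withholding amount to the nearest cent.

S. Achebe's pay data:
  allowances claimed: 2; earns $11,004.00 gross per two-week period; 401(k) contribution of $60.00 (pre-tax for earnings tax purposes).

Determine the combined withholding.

Earnings Tax: taxable = $11,004.00 − $60.00 − 2×$100.00 = $10,744.00
  $576.80 + 21% × ($10,744.00 − $5,600.00) = $576.80 + 21% × $5,144.00 = $1,657.04
Medical Insurance Levy: 4.3% × $10,944.00 = $470.59
Total: $1,657.04 + $470.59 = $2,127.63

$2,127.63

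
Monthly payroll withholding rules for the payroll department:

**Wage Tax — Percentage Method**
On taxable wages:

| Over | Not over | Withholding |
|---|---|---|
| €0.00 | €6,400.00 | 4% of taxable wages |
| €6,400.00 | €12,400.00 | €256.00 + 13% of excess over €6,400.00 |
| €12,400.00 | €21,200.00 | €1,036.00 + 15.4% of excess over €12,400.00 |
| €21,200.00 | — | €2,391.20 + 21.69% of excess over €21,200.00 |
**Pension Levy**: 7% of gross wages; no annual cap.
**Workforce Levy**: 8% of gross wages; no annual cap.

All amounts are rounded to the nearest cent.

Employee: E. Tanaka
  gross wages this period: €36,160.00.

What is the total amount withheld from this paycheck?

Wage Tax: taxable = €36,160.00
  €2,391.20 + 21.69% × (€36,160.00 − €21,200.00) = €2,391.20 + 21.69% × €14,960.00 = €5,636.02
Pension Levy: 7% × €36,160.00 = €2,531.20
Workforce Levy: 8% × €36,160.00 = €2,892.80
Total: €5,636.02 + €2,531.20 + €2,892.80 = €11,060.02

€11,060.02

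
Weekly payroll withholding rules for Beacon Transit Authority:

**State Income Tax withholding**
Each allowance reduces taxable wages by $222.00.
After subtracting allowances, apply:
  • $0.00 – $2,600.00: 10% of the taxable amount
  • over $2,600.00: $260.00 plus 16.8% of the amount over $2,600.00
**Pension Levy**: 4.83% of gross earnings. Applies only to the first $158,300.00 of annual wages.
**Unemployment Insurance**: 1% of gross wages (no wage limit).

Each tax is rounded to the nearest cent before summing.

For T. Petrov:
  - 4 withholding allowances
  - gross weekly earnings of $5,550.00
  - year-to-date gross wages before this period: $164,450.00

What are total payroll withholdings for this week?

$661.92

State Income Tax: taxable = $5,550.00 − 4×$222.00 = $4,662.00
  $260.00 + 16.8% × ($4,662.00 − $2,600.00) = $260.00 + 16.8% × $2,062.00 = $606.42
Pension Levy: YTD $164,450.00 ≥ cap $158,300.00 → $0.00
Unemployment Insurance: 1% × $5,550.00 = $55.50
Total: $606.42 + $0.00 + $55.50 = $661.92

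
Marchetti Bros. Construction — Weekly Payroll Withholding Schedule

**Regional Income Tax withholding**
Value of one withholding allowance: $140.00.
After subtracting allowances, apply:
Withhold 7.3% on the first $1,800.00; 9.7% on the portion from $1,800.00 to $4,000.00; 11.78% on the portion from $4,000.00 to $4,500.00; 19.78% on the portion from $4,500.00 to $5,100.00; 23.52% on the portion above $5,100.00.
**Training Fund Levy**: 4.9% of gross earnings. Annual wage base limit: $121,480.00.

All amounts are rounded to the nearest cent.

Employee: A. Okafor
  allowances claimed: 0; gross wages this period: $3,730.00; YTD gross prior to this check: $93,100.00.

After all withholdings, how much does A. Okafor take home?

Regional Income Tax: taxable = $3,730.00
  $131.40 + 9.7% × ($3,730.00 − $1,800.00) = $131.40 + 9.7% × $1,930.00 = $318.61
Training Fund Levy: 4.9% × $3,730.00 = $182.77
Total withheld: $318.61 + $182.77 = $501.38
Net pay: $3,730.00 − $501.38 = $3,228.62

$3,228.62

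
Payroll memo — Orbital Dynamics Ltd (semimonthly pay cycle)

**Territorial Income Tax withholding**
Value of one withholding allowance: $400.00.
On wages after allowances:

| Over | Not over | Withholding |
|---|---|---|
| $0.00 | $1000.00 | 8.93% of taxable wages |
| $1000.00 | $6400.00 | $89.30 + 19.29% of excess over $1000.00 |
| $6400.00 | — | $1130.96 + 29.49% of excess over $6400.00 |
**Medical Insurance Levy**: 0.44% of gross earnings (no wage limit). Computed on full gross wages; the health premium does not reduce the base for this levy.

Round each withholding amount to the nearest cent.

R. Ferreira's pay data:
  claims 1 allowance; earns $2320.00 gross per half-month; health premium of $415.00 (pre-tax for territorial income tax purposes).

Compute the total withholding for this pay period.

$196.92

Territorial Income Tax: taxable = $2320.00 − $415.00 − 1×$400.00 = $1505.00
  $89.30 + 19.29% × ($1505.00 − $1000.00) = $89.30 + 19.29% × $505.00 = $186.71
Medical Insurance Levy: 0.44% × $2320.00 = $10.21
Total: $186.71 + $10.21 = $196.92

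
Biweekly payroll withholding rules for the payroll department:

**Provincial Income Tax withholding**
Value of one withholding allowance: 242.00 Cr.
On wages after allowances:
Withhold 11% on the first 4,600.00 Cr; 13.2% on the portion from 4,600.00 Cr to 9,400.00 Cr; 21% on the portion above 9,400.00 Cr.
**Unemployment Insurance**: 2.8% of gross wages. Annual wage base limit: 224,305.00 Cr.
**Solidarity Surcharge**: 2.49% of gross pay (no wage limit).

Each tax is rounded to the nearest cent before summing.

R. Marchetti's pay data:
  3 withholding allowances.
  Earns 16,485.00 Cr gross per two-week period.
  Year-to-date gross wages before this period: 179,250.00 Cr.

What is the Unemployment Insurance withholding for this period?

Unemployment Insurance: 2.8% × 16,485.00 Cr = 461.58 Cr

461.58 Cr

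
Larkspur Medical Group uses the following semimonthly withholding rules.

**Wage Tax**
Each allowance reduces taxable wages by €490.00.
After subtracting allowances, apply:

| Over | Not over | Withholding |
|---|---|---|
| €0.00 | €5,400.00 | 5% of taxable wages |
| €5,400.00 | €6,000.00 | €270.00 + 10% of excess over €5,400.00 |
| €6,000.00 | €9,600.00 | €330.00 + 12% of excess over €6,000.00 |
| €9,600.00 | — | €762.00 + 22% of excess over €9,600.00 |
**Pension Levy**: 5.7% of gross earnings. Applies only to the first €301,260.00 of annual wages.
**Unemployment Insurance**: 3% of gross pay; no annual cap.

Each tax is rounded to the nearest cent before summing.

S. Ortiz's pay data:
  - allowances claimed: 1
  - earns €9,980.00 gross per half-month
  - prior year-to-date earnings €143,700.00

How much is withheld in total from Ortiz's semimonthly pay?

€1,617.06

Wage Tax: taxable = €9,980.00 − 1×€490.00 = €9,490.00
  €330.00 + 12% × (€9,490.00 − €6,000.00) = €330.00 + 12% × €3,490.00 = €748.80
Pension Levy: 5.7% × €9,980.00 = €568.86
Unemployment Insurance: 3% × €9,980.00 = €299.40
Total: €748.80 + €568.86 + €299.40 = €1,617.06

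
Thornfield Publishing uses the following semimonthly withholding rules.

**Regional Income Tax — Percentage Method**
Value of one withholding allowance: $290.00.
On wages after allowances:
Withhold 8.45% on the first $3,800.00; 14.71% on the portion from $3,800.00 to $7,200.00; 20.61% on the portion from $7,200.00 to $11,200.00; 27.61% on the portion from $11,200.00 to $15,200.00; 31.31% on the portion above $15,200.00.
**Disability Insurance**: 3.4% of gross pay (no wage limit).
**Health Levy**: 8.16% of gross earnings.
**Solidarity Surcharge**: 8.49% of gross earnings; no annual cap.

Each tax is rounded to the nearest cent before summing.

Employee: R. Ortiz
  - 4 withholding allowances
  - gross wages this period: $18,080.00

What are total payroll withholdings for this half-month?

Regional Income Tax: taxable = $18,080.00 − 4×$290.00 = $16,920.00
  $2,750.04 + 31.31% × ($16,920.00 − $15,200.00) = $2,750.04 + 31.31% × $1,720.00 = $3,288.57
Disability Insurance: 3.4% × $18,080.00 = $614.72
Health Levy: 8.16% × $18,080.00 = $1,475.33
Solidarity Surcharge: 8.49% × $18,080.00 = $1,534.99
Total: $3,288.57 + $614.72 + $1,475.33 + $1,534.99 = $6,913.61

$6,913.61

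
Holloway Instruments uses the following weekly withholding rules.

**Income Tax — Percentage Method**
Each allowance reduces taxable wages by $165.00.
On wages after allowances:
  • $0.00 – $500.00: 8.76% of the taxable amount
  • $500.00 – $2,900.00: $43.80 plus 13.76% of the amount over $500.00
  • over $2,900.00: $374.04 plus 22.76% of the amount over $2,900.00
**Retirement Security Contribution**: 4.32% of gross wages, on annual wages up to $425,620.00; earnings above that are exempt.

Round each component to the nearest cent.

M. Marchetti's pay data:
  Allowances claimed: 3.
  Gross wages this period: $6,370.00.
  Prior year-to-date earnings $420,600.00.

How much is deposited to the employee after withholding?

$5,101.99

Income Tax: taxable = $6,370.00 − 3×$165.00 = $5,875.00
  $374.04 + 22.76% × ($5,875.00 − $2,900.00) = $374.04 + 22.76% × $2,975.00 = $1,051.15
Retirement Security Contribution: cap $425,620.00 − YTD $420,600.00 = $5,020.00 subject; 4.32% × $5,020.00 = $216.86
Total withheld: $1,051.15 + $216.86 = $1,268.01
Net pay: $6,370.00 − $1,268.01 = $5,101.99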